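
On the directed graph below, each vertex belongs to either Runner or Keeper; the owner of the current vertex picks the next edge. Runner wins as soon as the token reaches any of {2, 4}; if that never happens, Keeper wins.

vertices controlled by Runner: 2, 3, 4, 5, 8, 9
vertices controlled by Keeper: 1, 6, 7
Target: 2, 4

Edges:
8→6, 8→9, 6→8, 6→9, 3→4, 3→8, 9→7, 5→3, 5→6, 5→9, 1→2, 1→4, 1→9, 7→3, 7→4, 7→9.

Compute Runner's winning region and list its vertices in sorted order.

A0 = {2, 4}
A1: add {3} — 3 (Runner) has 3→4.
A2: add {5} — 5 (Runner) has 5→3.
A3 = A2; e.g. 1 (Keeper) can still go to 9. Fixed point.
Runner's winning region = {2, 3, 4, 5}.

2, 3, 4, 5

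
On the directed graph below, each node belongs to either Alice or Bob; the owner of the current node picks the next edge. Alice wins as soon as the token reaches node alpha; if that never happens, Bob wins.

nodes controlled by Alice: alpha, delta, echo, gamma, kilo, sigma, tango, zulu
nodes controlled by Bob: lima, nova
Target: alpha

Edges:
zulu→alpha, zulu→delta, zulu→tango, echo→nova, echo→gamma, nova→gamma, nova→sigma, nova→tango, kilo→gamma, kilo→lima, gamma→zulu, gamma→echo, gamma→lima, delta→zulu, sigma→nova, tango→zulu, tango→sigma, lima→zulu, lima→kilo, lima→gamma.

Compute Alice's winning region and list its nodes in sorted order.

A0 = {alpha}
A1: add {zulu} — zulu (Alice) has zulu→alpha.
A2: add {delta, gamma, tango} — gamma (Alice) has gamma→zulu; delta (Alice) has delta→zulu; tango (Alice) has tango→zulu.
A3: add {echo, kilo} — echo (Alice) has echo→gamma; kilo (Alice) has kilo→gamma.
A4: add {lima} — lima (Bob): all of {zulu, kilo, gamma} already in.
A5 = A4; e.g. nova (Bob) can still go to sigma. Fixed point.
Alice's winning region = {alpha, delta, echo, gamma, kilo, lima, tango, zulu}.

alpha, delta, echo, gamma, kilo, lima, tango, zulu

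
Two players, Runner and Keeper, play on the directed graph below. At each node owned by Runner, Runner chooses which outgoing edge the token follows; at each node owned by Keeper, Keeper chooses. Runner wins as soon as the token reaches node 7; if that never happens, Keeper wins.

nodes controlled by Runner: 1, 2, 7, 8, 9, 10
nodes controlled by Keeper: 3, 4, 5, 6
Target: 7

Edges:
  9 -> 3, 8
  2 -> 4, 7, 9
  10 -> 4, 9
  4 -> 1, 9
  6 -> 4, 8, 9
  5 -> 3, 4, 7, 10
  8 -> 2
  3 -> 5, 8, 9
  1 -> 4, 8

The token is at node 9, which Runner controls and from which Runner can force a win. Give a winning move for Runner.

A0 = {7}
A1: add {2} — 2 (Runner) has 2→7.
A2: add {8} — 8 (Runner) has 8→2.
A3: add {1, 9} — 1 (Runner) has 1→8; 9 (Runner) has 9→8.
A4: add {4, 10} — 4 (Keeper): all of {1, 9} already in; 10 (Runner) has 10→9.
A5: add {6} — 6 (Keeper): all of {4, 8, 9} already in.
A6 = A5; e.g. 3 (Keeper) can still go to 5. Fixed point.
From 9, successor 8 is in the attractor (rank 2); the other successor 3 is not.

8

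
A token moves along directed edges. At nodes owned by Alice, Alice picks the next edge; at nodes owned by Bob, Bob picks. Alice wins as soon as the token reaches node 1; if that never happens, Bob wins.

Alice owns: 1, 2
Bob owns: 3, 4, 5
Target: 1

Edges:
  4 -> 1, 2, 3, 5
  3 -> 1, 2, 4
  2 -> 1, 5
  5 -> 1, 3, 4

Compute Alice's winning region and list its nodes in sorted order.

A0 = {1}
A1: add {2} — 2 (Alice) has 2→1.
A2 = A1; e.g. 3 (Bob) can still go to 4. Fixed point.
Alice's winning region = {1, 2}.

1, 2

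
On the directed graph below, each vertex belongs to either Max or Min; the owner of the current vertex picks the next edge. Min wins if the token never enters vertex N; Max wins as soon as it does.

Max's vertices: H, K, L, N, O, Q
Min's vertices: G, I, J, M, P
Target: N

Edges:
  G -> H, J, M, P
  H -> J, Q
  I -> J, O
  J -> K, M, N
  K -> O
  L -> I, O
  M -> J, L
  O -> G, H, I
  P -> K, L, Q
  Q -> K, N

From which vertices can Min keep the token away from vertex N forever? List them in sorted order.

A0 = {N}
A1: add {Q} — Q (Max) has Q→N.
A2: add {H} — H (Max) has H→Q.
A3: add {O} — O (Max) has O→H.
A4: add {K, L} — K (Max) has K→O; L (Max) has L→O.
A5: add {P} — P (Min): all of {K, L, Q} already in.
A6 = A5; e.g. G (Min) can still go to J. Fixed point.
Max's attractor = {H, K, L, N, O, P, Q}; Min avoids the target exactly from the complement.

G, I, J, M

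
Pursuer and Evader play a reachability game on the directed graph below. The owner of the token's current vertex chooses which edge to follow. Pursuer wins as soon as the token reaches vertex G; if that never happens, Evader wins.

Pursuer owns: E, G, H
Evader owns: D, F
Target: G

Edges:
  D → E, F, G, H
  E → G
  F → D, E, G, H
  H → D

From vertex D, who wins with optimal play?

Evader

A0 = {G}
A1: add {E} — E (Pursuer) has E→G.
A2 = A1; e.g. D (Evader) can still go to F. Fixed point.
D never enters the attractor, so Evader can avoid the target forever.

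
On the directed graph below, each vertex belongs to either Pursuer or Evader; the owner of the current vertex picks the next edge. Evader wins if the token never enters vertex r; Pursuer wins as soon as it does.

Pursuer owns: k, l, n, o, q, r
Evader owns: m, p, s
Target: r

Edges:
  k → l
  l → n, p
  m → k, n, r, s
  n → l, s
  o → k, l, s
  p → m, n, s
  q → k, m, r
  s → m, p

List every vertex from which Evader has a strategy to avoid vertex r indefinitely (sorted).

A0 = {r}
A1: add {q} — q (Pursuer) has q→r.
A2 = A1; e.g. k (Pursuer) has no edge into A1. Fixed point.
Pursuer's attractor = {q, r}; Evader avoids the target exactly from the complement.

k, l, m, n, o, p, s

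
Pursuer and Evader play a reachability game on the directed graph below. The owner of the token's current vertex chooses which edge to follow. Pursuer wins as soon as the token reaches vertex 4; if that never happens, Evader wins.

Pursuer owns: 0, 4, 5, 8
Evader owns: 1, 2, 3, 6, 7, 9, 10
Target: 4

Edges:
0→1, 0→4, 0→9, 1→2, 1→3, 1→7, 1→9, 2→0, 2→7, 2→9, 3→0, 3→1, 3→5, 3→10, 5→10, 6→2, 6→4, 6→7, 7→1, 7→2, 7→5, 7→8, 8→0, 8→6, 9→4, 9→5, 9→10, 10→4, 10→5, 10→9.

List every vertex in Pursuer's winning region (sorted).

0, 4, 8

A0 = {4}
A1: add {0} — 0 (Pursuer) has 0→4.
A2: add {8} — 8 (Pursuer) has 8→0.
A3 = A2; e.g. 1 (Evader) can still go to 2. Fixed point.
Pursuer's winning region = {0, 4, 8}.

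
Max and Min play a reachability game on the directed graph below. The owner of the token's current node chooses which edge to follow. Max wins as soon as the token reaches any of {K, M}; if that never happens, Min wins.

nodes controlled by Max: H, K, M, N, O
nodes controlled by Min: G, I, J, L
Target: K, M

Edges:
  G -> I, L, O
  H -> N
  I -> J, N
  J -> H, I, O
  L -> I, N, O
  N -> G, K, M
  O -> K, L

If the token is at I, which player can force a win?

A0 = {K, M}
A1: add {N, O} — N (Max) has N→K; O (Max) has O→K.
A2: add {H} — H (Max) has H→N.
A3 = A2; e.g. G (Min) can still go to I. Fixed point.
I never enters the attractor, so Min can avoid the target forever.

Min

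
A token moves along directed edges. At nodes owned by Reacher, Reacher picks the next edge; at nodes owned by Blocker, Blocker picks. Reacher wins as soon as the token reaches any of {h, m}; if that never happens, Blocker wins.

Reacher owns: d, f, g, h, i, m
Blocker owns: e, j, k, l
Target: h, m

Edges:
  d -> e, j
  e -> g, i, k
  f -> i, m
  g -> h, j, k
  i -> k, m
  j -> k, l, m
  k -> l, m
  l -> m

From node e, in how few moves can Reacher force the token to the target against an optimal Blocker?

3

A0 = {h, m}
A1: add {f, g, i, l} — f (Reacher) has f→m; g (Reacher) has g→h; i (Reacher) has i→m; l (Blocker): all of {m} already in.
A2: add {k} — k (Blocker): all of {l, m} already in.
A3: add {e, j} — e (Blocker): all of {g, i, k} already in; j (Blocker): all of {k, l, m} already in.
e enters the attractor at level 3, so Reacher can force the target in 3 moves from there.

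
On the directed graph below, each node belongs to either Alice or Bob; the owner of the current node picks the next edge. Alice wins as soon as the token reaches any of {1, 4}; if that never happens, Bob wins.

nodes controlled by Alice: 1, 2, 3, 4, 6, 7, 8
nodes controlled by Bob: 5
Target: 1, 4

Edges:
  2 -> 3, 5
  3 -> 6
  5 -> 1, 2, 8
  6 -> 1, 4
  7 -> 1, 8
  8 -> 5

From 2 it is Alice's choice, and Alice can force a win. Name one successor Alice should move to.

3

A0 = {1, 4}
A1: add {6, 7} — 6 (Alice) has 6→1; 7 (Alice) has 7→1.
A2: add {3} — 3 (Alice) has 3→6.
A3: add {2} — 2 (Alice) has 2→3.
A4 = A3; e.g. 5 (Bob) can still go to 8. Fixed point.
From 2, successor 3 is in the attractor (rank 2); the other successor 5 is not.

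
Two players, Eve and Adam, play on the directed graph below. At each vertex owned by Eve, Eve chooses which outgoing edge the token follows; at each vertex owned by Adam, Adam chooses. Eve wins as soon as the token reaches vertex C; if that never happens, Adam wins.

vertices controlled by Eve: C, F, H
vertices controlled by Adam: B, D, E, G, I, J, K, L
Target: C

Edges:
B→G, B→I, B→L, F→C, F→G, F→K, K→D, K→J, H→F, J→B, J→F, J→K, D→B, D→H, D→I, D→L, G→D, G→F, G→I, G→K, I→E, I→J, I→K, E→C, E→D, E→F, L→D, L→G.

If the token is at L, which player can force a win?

A0 = {C}
A1: add {F} — F (Eve) has F→C.
A2: add {H} — H (Eve) has H→F.
A3 = A2; e.g. B (Adam) can still go to G. Fixed point.
L never enters the attractor, so Adam can avoid the target forever.

Adam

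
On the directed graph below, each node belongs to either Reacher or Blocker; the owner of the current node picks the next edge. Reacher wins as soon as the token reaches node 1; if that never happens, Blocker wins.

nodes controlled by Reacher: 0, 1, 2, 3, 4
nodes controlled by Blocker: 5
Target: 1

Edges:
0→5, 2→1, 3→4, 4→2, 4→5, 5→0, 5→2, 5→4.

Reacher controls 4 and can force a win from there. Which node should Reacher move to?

2

A0 = {1}
A1: add {2} — 2 (Reacher) has 2→1.
A2: add {4} — 4 (Reacher) has 4→2.
A3: add {3} — 3 (Reacher) has 3→4.
A4 = A3; e.g. 0 (Reacher) has no edge into A3. Fixed point.
From 4, successor 2 is in the attractor (rank 1); the other successor 5 is not.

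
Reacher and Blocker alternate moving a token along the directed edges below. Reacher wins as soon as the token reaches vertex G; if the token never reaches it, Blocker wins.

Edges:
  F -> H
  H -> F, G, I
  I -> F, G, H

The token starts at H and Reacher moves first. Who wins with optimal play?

Reacher

Track states (vertex, player-to-move).
A0 = {(G,Reacher), (G,Blocker)}
A1: add {(H,Reacher), (I,Reacher)}.
(H,Reacher) ∈ A1 ⇒ Reacher forces the target.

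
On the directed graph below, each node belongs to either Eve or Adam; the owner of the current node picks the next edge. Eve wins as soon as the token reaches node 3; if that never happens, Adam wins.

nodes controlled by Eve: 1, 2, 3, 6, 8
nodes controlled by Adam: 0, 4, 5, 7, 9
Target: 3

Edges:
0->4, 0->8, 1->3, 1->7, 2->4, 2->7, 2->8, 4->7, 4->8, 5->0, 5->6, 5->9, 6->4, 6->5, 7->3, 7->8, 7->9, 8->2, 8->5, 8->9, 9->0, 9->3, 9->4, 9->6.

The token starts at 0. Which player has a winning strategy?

Adam

A0 = {3}
A1: add {1} — 1 (Eve) has 1→3.
A2 = A1; e.g. 0 (Adam) can still go to 4. Fixed point.
0 never enters the attractor, so Adam can avoid the target forever.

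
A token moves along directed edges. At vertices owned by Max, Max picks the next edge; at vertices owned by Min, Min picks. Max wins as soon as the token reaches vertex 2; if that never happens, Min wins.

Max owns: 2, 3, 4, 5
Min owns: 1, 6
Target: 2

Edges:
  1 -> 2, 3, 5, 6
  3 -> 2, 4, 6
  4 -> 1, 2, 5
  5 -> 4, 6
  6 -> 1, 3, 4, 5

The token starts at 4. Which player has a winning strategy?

Max

A0 = {2}
A1: add {3, 4} — 3 (Max) has 3→2; 4 (Max) has 4→2.
4 ∈ A1, so Max can force the target.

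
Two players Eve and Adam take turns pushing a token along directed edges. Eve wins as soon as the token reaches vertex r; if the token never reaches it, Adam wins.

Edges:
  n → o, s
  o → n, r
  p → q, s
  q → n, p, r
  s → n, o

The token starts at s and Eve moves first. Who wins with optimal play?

Adam

Track states (vertex, player-to-move).
A0 = {(r,Eve), (r,Adam)}
A1: add {(o,Eve), (q,Eve)}.
A2 = A1; e.g. (n,Eve) stays out. (s,Eve) never enters ⇒ Adam avoids the target.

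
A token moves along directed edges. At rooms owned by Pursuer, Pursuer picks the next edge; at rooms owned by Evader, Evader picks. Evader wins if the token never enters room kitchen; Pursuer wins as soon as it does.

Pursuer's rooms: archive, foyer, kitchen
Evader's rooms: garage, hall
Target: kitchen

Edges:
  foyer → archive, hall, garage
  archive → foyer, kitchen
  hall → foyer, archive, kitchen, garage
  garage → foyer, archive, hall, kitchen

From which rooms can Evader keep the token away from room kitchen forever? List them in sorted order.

A0 = {kitchen}
A1: add {archive} — archive (Pursuer) has archive→kitchen.
A2: add {foyer} — foyer (Pursuer) has foyer→archive.
A3 = A2; e.g. hall (Evader) can still go to garage. Fixed point.
Pursuer's attractor = {archive, foyer, kitchen}; Evader avoids the target exactly from the complement.

garage, hall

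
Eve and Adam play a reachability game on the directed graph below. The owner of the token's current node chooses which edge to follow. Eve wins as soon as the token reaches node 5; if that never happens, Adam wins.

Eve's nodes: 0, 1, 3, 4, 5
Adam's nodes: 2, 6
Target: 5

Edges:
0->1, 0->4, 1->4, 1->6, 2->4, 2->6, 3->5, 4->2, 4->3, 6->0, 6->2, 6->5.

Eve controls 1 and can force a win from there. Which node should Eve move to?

4

A0 = {5}
A1: add {3} — 3 (Eve) has 3→5.
A2: add {4} — 4 (Eve) has 4→3.
A3: add {0, 1} — 0 (Eve) has 0→4; 1 (Eve) has 1→4.
A4 = A3; e.g. 2 (Adam) can still go to 6. Fixed point.
From 1, successor 4 is in the attractor (rank 2); the other successor 6 is not.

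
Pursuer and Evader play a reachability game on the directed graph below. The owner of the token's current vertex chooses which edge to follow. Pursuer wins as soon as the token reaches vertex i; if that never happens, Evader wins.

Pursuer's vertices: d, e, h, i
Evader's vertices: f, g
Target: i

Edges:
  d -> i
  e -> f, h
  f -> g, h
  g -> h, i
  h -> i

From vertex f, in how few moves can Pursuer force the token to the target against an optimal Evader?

3

A0 = {i}
A1: add {d, h} — d (Pursuer) has d→i; h (Pursuer) has h→i.
A2: add {e, g} — e (Pursuer) has e→h; g (Evader): all of {h, i} already in.
A3: add {f} — f (Evader): all of {g, h} already in.
A3 = all vertices. Fixed point.
f enters the attractor at level 3, so Pursuer can force the target in 3 moves from there.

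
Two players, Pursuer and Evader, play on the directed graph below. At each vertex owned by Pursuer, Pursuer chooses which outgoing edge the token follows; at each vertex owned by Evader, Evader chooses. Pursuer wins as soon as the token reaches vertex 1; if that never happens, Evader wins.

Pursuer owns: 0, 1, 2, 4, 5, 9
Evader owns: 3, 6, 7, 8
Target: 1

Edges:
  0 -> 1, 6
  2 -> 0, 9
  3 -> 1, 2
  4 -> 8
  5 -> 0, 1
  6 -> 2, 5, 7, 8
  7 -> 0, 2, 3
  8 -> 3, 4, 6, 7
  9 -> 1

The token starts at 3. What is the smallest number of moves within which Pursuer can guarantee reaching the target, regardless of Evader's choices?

A0 = {1}
A1: add {0, 5, 9} — 0 (Pursuer) has 0→1; 5 (Pursuer) has 5→1; 9 (Pursuer) has 9→1.
A2: add {2} — 2 (Pursuer) has 2→0.
A3: add {3} — 3 (Evader): all of {1, 2} already in.
3 enters the attractor at level 3, so Pursuer can force the target in 3 moves from there.

3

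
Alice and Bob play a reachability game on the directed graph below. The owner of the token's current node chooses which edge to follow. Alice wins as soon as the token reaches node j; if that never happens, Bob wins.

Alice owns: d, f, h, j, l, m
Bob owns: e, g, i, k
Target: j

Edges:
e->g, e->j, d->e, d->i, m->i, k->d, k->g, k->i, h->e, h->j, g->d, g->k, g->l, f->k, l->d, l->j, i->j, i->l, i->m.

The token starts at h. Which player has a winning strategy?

Alice

A0 = {j}
A1: add {h, l} — h (Alice) has h→j; l (Alice) has l→j.
A2 = A1; e.g. d (Alice) has no edge into A1. Fixed point.
h ∈ A1, so Alice can force the target.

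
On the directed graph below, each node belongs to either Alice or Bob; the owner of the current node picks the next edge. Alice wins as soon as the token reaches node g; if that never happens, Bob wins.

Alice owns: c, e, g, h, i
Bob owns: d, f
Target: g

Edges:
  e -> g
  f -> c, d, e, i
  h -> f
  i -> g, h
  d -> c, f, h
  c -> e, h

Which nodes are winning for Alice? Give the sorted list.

c, e, g, i

A0 = {g}
A1: add {e, i} — e (Alice) has e→g; i (Alice) has i→g.
A2: add {c} — c (Alice) has c→e.
A3 = A2; e.g. d (Bob) can still go to f. Fixed point.
Alice's winning region = {c, e, g, i}.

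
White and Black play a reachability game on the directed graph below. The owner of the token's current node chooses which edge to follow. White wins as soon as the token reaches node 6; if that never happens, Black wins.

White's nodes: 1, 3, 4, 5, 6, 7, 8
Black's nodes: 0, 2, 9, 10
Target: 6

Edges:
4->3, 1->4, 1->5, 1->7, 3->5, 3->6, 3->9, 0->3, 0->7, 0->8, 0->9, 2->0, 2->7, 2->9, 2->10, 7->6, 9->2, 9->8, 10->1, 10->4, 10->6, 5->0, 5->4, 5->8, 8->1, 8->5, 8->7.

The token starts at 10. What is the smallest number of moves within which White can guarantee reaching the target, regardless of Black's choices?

A0 = {6}
A1: add {3, 7} — 3 (White) has 3→6; 7 (White) has 7→6.
A2: add {1, 4, 8} — 1 (White) has 1→7; 4 (White) has 4→3; 8 (White) has 8→7.
A3: add {5, 10} — 5 (White) has 5→4; 10 (Black): all of {1, 4, 6} already in.
A4 = A3; e.g. 0 (Black) can still go to 9. Fixed point.
10 enters the attractor at level 3, so White can force the target in 3 moves from there.

3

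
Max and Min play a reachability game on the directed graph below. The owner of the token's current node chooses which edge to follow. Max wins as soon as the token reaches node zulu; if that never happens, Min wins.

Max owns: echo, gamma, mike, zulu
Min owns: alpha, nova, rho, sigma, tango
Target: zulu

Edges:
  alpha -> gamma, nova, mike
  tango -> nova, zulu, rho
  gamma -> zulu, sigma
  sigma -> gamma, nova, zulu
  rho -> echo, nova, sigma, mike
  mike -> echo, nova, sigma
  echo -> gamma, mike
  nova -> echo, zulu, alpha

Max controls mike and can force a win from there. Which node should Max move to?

A0 = {zulu}
A1: add {gamma} — gamma (Max) has gamma→zulu.
A2: add {echo} — echo (Max) has echo→gamma.
A3: add {mike} — mike (Max) has mike→echo.
A4 = A3; e.g. nova (Min) can still go to alpha. Fixed point.
From mike, successor echo is in the attractor (rank 2); the other successors nova, sigma are not.

echo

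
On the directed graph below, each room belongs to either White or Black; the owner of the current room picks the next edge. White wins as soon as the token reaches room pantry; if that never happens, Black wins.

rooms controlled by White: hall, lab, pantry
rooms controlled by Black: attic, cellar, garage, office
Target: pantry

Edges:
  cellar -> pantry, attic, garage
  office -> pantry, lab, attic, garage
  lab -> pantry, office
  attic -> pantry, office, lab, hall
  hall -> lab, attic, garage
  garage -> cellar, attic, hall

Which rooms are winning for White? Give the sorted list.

hall, lab, pantry

A0 = {pantry}
A1: add {lab} — lab (White) has lab→pantry.
A2: add {hall} — hall (White) has hall→lab.
A3 = A2; e.g. cellar (Black) can still go to attic. Fixed point.
White's winning region = {hall, lab, pantry}.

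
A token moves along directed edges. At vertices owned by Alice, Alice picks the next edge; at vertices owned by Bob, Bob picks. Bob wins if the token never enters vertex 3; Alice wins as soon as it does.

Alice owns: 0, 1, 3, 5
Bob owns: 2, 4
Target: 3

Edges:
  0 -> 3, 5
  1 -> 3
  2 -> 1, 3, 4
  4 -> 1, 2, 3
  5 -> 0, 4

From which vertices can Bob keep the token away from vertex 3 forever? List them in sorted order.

A0 = {3}
A1: add {0, 1} — 0 (Alice) has 0→3; 1 (Alice) has 1→3.
A2: add {5} — 5 (Alice) has 5→0.
A3 = A2; e.g. 2 (Bob) can still go to 4. Fixed point.
Alice's attractor = {0, 1, 3, 5}; Bob avoids the target exactly from the complement.

2, 4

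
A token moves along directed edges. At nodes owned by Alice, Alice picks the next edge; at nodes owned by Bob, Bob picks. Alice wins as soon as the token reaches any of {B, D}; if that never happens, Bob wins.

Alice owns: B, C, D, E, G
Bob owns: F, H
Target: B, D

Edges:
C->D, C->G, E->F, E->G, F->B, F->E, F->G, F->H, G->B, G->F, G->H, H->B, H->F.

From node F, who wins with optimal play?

A0 = {B, D}
A1: add {C, G} — C (Alice) has C→D; G (Alice) has G→B.
A2: add {E} — E (Alice) has E→G.
A3 = A2; e.g. F (Bob) can still go to H. Fixed point.
F never enters the attractor, so Bob can avoid the target forever.

Bob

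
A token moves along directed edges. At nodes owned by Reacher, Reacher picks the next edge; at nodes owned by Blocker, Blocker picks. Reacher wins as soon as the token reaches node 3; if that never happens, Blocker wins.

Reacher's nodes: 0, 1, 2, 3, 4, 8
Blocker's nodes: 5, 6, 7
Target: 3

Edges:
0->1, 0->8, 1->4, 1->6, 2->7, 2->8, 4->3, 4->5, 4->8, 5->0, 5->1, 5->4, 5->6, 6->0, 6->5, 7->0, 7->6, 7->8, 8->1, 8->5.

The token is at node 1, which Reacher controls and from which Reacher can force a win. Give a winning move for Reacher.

A0 = {3}
A1: add {4} — 4 (Reacher) has 4→3.
A2: add {1} — 1 (Reacher) has 1→4.
A3: add {0, 8} — 0 (Reacher) has 0→1; 8 (Reacher) has 8→1.
A4: add {2} — 2 (Reacher) has 2→8.
A5 = A4; e.g. 5 (Blocker) can still go to 6. Fixed point.
From 1, successor 4 is in the attractor (rank 1); the other successor 6 is not.

4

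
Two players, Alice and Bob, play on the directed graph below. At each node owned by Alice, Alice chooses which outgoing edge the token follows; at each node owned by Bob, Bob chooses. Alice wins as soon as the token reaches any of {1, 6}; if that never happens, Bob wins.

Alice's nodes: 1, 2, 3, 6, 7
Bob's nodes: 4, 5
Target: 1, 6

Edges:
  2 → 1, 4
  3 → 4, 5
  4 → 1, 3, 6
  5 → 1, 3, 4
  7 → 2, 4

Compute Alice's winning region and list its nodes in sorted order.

A0 = {1, 6}
A1: add {2} — 2 (Alice) has 2→1.
A2: add {7} — 7 (Alice) has 7→2.
A3 = A2; e.g. 3 (Alice) has no edge into A2. Fixed point.
Alice's winning region = {1, 2, 6, 7}.

1, 2, 6, 7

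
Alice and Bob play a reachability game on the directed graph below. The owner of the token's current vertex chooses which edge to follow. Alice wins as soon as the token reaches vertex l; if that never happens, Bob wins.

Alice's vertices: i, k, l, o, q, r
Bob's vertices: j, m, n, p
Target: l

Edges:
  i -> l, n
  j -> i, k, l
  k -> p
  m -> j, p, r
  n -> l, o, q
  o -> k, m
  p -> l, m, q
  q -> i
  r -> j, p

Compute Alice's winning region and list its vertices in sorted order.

A0 = {l}
A1: add {i} — i (Alice) has i→l.
A2: add {q} — q (Alice) has q→i.
A3 = A2; e.g. j (Bob) can still go to k. Fixed point.
Alice's winning region = {i, l, q}.

i, l, q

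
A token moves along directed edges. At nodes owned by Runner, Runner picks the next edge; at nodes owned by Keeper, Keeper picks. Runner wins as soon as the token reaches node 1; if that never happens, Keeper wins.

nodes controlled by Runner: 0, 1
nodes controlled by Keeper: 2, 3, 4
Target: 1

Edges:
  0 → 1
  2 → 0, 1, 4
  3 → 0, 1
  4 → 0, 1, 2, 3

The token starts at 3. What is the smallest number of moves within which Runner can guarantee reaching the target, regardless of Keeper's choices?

A0 = {1}
A1: add {0} — 0 (Runner) has 0→1.
A2: add {3} — 3 (Keeper): all of {0, 1} already in.
A3 = A2; e.g. 2 (Keeper) can still go to 4. Fixed point.
3 enters the attractor at level 2, so Runner can force the target in 2 moves from there.

2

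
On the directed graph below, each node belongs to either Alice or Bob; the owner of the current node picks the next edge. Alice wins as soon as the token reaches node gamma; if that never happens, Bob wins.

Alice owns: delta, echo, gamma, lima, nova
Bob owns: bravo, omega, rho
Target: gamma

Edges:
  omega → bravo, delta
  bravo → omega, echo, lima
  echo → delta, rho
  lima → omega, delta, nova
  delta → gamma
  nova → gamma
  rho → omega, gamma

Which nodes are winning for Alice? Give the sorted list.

A0 = {gamma}
A1: add {delta, nova} — delta (Alice) has delta→gamma; nova (Alice) has nova→gamma.
A2: add {echo, lima} — echo (Alice) has echo→delta; lima (Alice) has lima→delta.
A3 = A2; e.g. omega (Bob) can still go to bravo. Fixed point.
Alice's winning region = {delta, echo, gamma, lima, nova}.

delta, echo, gamma, lima, nova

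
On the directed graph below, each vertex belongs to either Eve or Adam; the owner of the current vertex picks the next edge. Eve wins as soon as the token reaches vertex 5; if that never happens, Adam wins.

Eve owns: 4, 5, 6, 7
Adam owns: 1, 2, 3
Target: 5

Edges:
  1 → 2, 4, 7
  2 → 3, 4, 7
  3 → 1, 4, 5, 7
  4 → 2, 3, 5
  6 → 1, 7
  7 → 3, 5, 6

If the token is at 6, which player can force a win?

A0 = {5}
A1: add {4, 7} — 4 (Eve) has 4→5; 7 (Eve) has 7→5.
A2: add {6} — 6 (Eve) has 6→7.
A3 = A2; e.g. 1 (Adam) can still go to 2. Fixed point.
6 ∈ A2, so Eve can force the target.

Eve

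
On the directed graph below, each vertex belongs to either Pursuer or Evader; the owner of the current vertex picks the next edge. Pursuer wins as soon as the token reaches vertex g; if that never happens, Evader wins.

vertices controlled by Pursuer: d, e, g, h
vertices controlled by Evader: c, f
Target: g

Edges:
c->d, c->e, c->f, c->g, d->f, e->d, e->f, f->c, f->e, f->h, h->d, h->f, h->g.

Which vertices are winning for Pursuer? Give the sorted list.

A0 = {g}
A1: add {h} — h (Pursuer) has h→g.
A2 = A1; e.g. c (Evader) can still go to d. Fixed point.
Pursuer's winning region = {g, h}.

g, h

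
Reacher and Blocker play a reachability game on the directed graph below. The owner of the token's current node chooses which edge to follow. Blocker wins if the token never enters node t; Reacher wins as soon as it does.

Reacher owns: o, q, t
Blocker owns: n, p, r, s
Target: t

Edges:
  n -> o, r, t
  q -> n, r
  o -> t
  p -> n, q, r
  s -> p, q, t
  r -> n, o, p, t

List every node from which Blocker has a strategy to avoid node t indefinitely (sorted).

A0 = {t}
A1: add {o} — o (Reacher) has o→t.
A2 = A1; e.g. n (Blocker) can still go to r. Fixed point.
Reacher's attractor = {o, t}; Blocker avoids the target exactly from the complement.

n, p, q, r, s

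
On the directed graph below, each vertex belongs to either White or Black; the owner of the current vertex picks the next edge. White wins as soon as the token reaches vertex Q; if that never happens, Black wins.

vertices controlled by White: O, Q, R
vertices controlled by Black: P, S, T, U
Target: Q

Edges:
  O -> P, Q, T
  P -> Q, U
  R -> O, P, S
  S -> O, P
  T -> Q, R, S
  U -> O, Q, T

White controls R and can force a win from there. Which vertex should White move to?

O

A0 = {Q}
A1: add {O} — O (White) has O→Q.
A2: add {R} — R (White) has R→O.
A3 = A2; e.g. P (Black) can still go to U. Fixed point.
From R, successor O is in the attractor (rank 1); the other successors P, S are not.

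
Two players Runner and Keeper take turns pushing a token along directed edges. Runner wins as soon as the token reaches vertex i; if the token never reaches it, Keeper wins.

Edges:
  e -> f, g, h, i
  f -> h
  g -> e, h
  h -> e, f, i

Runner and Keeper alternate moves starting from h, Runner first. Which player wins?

Runner

Track states (vertex, player-to-move).
A0 = {(i,Runner), (i,Keeper)}
A1: add {(e,Runner), (h,Runner)}.
(h,Runner) ∈ A1 ⇒ Runner forces the target.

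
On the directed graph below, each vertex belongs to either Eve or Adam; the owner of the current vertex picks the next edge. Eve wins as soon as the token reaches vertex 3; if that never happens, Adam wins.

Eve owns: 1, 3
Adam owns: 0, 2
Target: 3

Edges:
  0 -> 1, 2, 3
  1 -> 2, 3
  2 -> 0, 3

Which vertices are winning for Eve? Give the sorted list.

1, 3

A0 = {3}
A1: add {1} — 1 (Eve) has 1→3.
A2 = A1; e.g. 0 (Adam) can still go to 2. Fixed point.
Eve's winning region = {1, 3}.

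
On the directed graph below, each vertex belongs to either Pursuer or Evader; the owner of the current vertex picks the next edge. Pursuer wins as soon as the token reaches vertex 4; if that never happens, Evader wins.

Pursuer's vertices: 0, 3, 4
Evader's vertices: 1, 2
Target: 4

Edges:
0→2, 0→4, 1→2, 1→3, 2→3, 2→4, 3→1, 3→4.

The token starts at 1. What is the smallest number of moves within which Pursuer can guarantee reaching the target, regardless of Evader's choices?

A0 = {4}
A1: add {0, 3} — 0 (Pursuer) has 0→4; 3 (Pursuer) has 3→4.
A2: add {2} — 2 (Evader): all of {3, 4} already in.
A3: add {1} — 1 (Evader): all of {2, 3} already in.
A3 = all vertices. Fixed point.
1 enters the attractor at level 3, so Pursuer can force the target in 3 moves from there.

3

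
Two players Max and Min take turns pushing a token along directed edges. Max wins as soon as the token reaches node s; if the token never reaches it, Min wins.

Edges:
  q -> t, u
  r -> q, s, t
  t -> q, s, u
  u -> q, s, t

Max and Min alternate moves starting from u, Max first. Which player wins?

Max

Track states (vertex, player-to-move).
A0 = {(s,Max), (s,Min)}
A1: add {(r,Max), (t,Max), (u,Max)}.
(u,Max) ∈ A1 ⇒ Max forces the target.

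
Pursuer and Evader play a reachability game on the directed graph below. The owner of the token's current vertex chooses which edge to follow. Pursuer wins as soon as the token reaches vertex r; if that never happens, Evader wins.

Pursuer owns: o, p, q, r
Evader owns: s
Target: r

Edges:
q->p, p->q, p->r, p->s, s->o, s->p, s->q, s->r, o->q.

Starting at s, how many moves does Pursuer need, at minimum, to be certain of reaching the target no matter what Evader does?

A0 = {r}
A1: add {p} — p (Pursuer) has p→r.
A2: add {q} — q (Pursuer) has q→p.
A3: add {o} — o (Pursuer) has o→q.
A4: add {s} — s (Evader): all of {o, p, q, r} already in.
A4 = all vertices. Fixed point.
s enters the attractor at level 4, so Pursuer can force the target in 4 moves from there.

4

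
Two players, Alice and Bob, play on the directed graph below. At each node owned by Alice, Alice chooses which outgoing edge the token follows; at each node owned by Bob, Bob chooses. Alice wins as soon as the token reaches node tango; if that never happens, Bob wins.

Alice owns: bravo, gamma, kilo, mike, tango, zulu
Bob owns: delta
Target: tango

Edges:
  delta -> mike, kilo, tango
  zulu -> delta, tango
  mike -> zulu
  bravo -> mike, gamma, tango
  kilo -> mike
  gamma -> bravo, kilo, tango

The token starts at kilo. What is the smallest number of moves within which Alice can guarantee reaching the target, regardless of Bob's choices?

3

A0 = {tango}
A1: add {bravo, gamma, zulu} — zulu (Alice) has zulu→tango; bravo (Alice) has bravo→tango; gamma (Alice) has gamma→tango.
A2: add {mike} — mike (Alice) has mike→zulu.
A3: add {kilo} — kilo (Alice) has kilo→mike.
kilo enters the attractor at level 3, so Alice can force the target in 3 moves from there.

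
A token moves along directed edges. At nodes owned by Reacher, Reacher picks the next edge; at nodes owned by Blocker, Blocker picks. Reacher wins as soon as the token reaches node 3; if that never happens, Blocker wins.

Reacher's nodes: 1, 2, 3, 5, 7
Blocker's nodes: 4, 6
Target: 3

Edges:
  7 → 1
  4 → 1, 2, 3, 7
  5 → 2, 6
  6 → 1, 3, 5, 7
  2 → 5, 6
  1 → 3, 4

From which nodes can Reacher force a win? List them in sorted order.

A0 = {3}
A1: add {1} — 1 (Reacher) has 1→3.
A2: add {7} — 7 (Reacher) has 7→1.
A3 = A2; e.g. 2 (Reacher) has no edge into A2. Fixed point.
Reacher's winning region = {1, 3, 7}.

1, 3, 7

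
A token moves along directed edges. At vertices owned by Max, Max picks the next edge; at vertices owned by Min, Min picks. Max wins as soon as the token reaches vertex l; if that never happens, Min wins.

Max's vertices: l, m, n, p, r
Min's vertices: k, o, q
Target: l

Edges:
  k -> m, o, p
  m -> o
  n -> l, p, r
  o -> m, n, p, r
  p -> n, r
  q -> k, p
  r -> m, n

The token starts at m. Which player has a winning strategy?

Min

A0 = {l}
A1: add {n} — n (Max) has n→l.
A2: add {p, r} — p (Max) has p→n; r (Max) has r→n.
A3 = A2; e.g. k (Min) can still go to m. Fixed point.
m never enters the attractor, so Min can avoid the target forever.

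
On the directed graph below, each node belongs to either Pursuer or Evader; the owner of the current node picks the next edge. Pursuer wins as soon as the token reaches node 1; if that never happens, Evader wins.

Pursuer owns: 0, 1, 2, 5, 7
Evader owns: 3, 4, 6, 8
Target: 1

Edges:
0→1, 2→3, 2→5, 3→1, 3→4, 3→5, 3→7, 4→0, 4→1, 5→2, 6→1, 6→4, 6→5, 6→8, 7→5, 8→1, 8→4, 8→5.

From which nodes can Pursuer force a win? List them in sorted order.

0, 1, 4

A0 = {1}
A1: add {0} — 0 (Pursuer) has 0→1.
A2: add {4} — 4 (Evader): all of {0, 1} already in.
A3 = A2; e.g. 2 (Pursuer) has no edge into A2. Fixed point.
Pursuer's winning region = {0, 1, 4}.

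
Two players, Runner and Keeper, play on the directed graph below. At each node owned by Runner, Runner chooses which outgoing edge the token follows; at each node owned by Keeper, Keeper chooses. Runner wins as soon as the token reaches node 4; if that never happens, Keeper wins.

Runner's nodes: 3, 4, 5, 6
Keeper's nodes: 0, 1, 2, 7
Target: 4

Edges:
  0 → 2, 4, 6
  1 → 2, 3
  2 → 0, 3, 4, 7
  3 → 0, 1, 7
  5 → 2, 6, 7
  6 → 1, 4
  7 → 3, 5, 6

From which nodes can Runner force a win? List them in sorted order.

A0 = {4}
A1: add {6} — 6 (Runner) has 6→4.
A2: add {5} — 5 (Runner) has 5→6.
A3 = A2; e.g. 0 (Keeper) can still go to 2. Fixed point.
Runner's winning region = {4, 5, 6}.

4, 5, 6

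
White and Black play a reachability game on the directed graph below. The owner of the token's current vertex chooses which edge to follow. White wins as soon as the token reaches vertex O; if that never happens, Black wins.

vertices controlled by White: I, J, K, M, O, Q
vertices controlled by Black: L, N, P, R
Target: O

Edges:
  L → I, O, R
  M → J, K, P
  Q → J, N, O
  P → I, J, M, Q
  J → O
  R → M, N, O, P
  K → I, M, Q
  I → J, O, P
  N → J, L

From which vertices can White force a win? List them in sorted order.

I, J, K, M, O, P, Q

A0 = {O}
A1: add {I, J, Q} — I (White) has I→O; J (White) has J→O; Q (White) has Q→O.
A2: add {K, M} — K (White) has K→I; M (White) has M→J.
A3: add {P} — P (Black): all of {I, J, M, Q} already in.
A4 = A3; e.g. L (Black) can still go to R. Fixed point.
White's winning region = {I, J, K, M, O, P, Q}.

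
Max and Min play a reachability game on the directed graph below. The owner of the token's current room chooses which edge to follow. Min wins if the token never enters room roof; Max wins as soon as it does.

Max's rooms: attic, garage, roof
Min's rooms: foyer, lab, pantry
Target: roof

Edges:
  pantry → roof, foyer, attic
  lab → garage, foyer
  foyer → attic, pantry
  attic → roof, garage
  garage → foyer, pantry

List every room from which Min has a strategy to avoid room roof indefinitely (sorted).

A0 = {roof}
A1: add {attic} — attic (Max) has attic→roof.
A2 = A1; e.g. garage (Max) has no edge into A1. Fixed point.
Max's attractor = {attic, roof}; Min avoids the target exactly from the complement.

foyer, garage, lab, pantry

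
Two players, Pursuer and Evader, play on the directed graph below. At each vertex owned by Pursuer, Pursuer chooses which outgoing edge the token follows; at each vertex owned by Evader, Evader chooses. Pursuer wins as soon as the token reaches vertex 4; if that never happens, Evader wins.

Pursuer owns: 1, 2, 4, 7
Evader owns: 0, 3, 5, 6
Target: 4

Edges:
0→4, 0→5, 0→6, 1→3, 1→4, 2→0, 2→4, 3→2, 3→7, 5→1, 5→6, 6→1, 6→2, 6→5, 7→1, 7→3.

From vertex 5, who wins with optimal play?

A0 = {4}
A1: add {1, 2} — 1 (Pursuer) has 1→4; 2 (Pursuer) has 2→4.
A2: add {7} — 7 (Pursuer) has 7→1.
A3: add {3} — 3 (Evader): all of {2, 7} already in.
A4 = A3; e.g. 0 (Evader) can still go to 5. Fixed point.
5 never enters the attractor, so Evader can avoid the target forever.

Evader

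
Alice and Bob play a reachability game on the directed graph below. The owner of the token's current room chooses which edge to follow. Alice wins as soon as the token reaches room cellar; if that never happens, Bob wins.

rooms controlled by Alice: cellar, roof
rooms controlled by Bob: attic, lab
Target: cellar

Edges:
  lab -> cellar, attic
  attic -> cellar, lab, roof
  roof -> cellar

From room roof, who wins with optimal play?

A0 = {cellar}
A1: add {roof} — roof (Alice) has roof→cellar.
A2 = A1; e.g. lab (Bob) can still go to attic. Fixed point.
roof ∈ A1, so Alice can force the target.

Alice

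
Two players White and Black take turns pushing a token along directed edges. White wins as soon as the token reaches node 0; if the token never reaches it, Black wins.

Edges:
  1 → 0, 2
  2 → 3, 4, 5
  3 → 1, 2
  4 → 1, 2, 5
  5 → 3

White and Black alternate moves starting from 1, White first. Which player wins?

Track states (vertex, player-to-move).
A0 = {(0,White), (0,Black)}
A1: add {(1,White)}.
(1,White) ∈ A1 ⇒ White forces the target.

White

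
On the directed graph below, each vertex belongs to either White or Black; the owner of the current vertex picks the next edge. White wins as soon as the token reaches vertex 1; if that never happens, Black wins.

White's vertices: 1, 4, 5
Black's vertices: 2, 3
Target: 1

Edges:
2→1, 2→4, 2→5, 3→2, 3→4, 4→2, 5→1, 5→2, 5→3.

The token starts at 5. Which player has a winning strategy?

White

A0 = {1}
A1: add {5} — 5 (White) has 5→1.
A2 = A1; e.g. 2 (Black) can still go to 4. Fixed point.
5 ∈ A1, so White can force the target.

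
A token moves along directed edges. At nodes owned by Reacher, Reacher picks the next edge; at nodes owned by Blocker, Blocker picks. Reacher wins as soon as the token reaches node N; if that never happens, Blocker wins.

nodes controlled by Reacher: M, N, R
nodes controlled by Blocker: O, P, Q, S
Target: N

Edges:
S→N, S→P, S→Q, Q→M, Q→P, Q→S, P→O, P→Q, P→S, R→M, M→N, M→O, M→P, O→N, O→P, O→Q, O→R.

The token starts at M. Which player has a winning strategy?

Reacher

A0 = {N}
A1: add {M} — M (Reacher) has M→N.
M ∈ A1, so Reacher can force the target.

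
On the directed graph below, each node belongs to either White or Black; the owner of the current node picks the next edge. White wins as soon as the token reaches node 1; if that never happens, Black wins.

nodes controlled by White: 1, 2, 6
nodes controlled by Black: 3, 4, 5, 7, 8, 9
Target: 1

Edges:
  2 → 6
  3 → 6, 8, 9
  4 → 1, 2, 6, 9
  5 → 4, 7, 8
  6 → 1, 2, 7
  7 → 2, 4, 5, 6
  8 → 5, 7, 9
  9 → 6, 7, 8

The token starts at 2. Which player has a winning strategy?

White

A0 = {1}
A1: add {6} — 6 (White) has 6→1.
A2: add {2} — 2 (White) has 2→6.
A3 = A2; e.g. 3 (Black) can still go to 8. Fixed point.
2 ∈ A2, so White can force the target.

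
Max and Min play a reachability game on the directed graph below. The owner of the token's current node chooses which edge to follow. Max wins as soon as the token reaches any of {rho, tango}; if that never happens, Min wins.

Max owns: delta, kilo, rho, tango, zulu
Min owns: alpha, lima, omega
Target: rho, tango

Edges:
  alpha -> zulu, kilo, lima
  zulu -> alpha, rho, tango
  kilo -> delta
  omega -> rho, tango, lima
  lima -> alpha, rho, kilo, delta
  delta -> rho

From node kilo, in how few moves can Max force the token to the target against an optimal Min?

2

A0 = {rho, tango}
A1: add {delta, zulu} — zulu (Max) has zulu→rho; delta (Max) has delta→rho.
A2: add {kilo} — kilo (Max) has kilo→delta.
A3 = A2; e.g. alpha (Min) can still go to lima. Fixed point.
kilo enters the attractor at level 2, so Max can force the target in 2 moves from there.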